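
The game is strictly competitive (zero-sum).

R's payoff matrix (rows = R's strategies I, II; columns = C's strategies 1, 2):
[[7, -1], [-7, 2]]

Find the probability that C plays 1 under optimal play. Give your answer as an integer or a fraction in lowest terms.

3/17

Row minima are -1 and -7, so R's maximin is -1; column maxima are 7 and 2, so C's minimax is 2. These differ, so the equilibrium is in mixed strategies.
Let C play 1 with probability q. R is indifferent when 7q − (1−q) = −7q + 2(1−q), giving q = 3/17.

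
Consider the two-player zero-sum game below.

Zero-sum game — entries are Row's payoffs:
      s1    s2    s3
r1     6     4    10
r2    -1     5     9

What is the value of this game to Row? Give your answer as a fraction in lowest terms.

17/4

Column s3 is strictly dominated by s2 for Column (it gives Row more in every row).
The remaining 2×2 game on (r1, r2) × (s1, s2) has no saddle point. Let Row play r1 with probability p; indifference gives 6p − (1−p) = 4p + 5(1−p), so p = 3/4.
Similarly Column's optimal q on s1 is 1/8, and the value is 6·(1/8) + (4)·(7/8) = 17/4.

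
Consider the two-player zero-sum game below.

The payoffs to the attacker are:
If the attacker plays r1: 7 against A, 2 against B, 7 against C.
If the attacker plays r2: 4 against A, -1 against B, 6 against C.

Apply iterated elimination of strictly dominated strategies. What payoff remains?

2

Column C is strictly dominated by B for the defender (2<7, -1<6); eliminate C.
Column A is strictly dominated by B for the defender (2<7, -1<4); eliminate A.
Row r2 is strictly dominated by row r1 (2>-1); eliminate r2.
Only (r1, B) remains, with payoff 2.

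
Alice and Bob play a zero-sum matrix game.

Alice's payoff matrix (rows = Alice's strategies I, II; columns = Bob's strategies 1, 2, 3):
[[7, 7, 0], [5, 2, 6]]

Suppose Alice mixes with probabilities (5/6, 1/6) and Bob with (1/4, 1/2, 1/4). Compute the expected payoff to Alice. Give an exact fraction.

Against (1/4, 1/2, 1/4), each row's expected payoff is I: 21/4; II: 15/4.
Taking the (5/6, 1/6)-weighted average: (5/6)·(21/4) + (1/6)·(15/4) = 5.

5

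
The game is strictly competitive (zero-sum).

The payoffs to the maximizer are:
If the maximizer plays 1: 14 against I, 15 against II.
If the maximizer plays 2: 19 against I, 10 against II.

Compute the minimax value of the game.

Row minima are 14 and 10, so the maximizer's maximin is 14; column maxima are 19 and 15, so the minimizer's minimax is 15. These differ, so the equilibrium is in mixed strategies.
Let the maximizer play 1 with probability p. The minimizer is indifferent when 14p + 19(1−p) = 15p + 10(1−p), giving p = 9/10.
Let the minimizer play I with probability q. The maximizer is indifferent when 14q + 15(1−q) = 19q + 10(1−q), giving q = 1/2.
The value is 14·(1/2) + (15)·(1/2) = 29/2.

29/2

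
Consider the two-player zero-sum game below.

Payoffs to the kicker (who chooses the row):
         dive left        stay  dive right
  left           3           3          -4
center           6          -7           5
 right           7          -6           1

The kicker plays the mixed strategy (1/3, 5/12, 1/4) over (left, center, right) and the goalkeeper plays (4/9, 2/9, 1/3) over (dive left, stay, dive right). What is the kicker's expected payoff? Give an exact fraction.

103/54

Against (4/9, 2/9, 1/3), each row's expected payoff is left: 2/3; center: 25/9; right: 19/9.
Taking the (1/3, 5/12, 1/4)-weighted average: (1/3)·(2/3) + (5/12)·(25/9) + (1/4)·(19/9) = 103/54.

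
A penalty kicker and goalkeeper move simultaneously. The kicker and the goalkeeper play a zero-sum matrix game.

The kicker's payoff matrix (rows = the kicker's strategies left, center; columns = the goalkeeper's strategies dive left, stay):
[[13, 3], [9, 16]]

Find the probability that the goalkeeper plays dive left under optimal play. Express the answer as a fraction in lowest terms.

Row minima are 3 and 9, so the kicker's maximin is 9; column maxima are 13 and 16, so the goalkeeper's minimax is 13. These differ, so the equilibrium is in mixed strategies.
Let the goalkeeper play dive left with probability q. The kicker is indifferent when 13q + 3(1−q) = 9q + 16(1−q), giving q = 13/17.

13/17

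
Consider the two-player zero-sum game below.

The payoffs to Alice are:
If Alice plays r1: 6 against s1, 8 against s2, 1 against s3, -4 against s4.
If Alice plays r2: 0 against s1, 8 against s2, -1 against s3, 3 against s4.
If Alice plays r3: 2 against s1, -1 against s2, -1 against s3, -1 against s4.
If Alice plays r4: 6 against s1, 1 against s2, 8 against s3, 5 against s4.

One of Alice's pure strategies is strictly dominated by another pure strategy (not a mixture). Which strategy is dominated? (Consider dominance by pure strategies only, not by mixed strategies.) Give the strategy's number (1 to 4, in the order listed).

3

Compare r3 with r4: 6 > 2, 1 > -1, 8 > -1, 5 > -1.
So r4 strictly dominates r3 for Alice; r3 is strictly dominated.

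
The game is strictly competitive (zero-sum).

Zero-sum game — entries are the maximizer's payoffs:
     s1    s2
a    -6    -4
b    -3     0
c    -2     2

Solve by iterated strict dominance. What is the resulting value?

Column s2 is strictly dominated by s1 for the minimizer (-6<-4, -3<0, -2<2); eliminate s2.
Row b is strictly dominated by row c (-2>-3); eliminate b.
Row a is strictly dominated by row c (-2>-6); eliminate a.
Only (c, s1) remains, with payoff -2.

-2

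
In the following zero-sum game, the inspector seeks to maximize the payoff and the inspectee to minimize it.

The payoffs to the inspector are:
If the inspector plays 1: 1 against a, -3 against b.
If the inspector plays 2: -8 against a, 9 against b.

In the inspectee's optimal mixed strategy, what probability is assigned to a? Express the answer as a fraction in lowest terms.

4/7

Row minima are -3 and -8, so the inspector's maximin is -3; column maxima are 1 and 9, so the inspectee's minimax is 1. These differ, so the equilibrium is in mixed strategies.
Let the inspectee play a with probability q. The inspector is indifferent when q − 3(1−q) = −8q + 9(1−q), giving q = 4/7.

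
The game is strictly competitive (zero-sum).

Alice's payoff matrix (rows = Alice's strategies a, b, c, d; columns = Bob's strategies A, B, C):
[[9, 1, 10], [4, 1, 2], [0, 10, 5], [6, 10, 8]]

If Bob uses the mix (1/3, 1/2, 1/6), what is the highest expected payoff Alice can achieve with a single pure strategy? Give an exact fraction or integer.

25/3

a: (9)·(1/3) + (1)·(1/2) + (10)·(1/6) = 31/6.
b: (4)·(1/3) + (1)·(1/2) + (2)·(1/6) = 13/6.
c: (0)·(1/3) + (10)·(1/2) + (5)·(1/6) = 35/6.
d: (6)·(1/3) + (10)·(1/2) + (8)·(1/6) = 25/3.
The best pure response is d with expected payoff 25/3.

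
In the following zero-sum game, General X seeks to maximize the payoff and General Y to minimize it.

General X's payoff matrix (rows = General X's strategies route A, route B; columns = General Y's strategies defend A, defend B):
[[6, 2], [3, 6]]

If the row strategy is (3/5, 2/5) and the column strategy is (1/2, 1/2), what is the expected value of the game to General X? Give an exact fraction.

Against (1/2, 1/2), each row's expected payoff is route A: 4; route B: 9/2.
Taking the (3/5, 2/5)-weighted average: (3/5)·(4) + (2/5)·(9/2) = 21/5.

21/5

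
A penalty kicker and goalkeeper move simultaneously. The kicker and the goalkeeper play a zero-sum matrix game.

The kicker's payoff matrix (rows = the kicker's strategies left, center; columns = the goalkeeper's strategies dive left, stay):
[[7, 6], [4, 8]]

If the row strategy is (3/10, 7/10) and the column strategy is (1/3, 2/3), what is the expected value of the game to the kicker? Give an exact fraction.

197/30

Against (1/3, 2/3), each row's expected payoff is left: 19/3; center: 20/3.
Taking the (3/10, 7/10)-weighted average: (3/10)·(19/3) + (7/10)·(20/3) = 197/30.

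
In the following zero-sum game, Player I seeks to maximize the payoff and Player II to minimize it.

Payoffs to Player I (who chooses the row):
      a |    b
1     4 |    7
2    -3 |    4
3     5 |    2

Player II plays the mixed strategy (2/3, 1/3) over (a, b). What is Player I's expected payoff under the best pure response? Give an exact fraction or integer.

1: (4)·(2/3) + (7)·(1/3) = 5.
2: (-3)·(2/3) + (4)·(1/3) = -2/3.
3: (5)·(2/3) + (2)·(1/3) = 4.
The best pure response is 1 with expected payoff 5.

5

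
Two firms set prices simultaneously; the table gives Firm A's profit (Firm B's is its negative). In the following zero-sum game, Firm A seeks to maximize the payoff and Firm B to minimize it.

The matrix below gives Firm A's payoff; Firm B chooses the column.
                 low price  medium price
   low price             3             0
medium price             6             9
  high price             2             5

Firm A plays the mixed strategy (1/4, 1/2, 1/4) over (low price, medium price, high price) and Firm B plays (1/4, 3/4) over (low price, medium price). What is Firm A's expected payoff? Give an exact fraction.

Against (1/4, 3/4), each row's expected payoff is low price: 3/4; medium price: 33/4; high price: 17/4.
Taking the (1/4, 1/2, 1/4)-weighted average: (1/4)·(3/4) + (1/2)·(33/4) + (1/4)·(17/4) = 43/8.

43/8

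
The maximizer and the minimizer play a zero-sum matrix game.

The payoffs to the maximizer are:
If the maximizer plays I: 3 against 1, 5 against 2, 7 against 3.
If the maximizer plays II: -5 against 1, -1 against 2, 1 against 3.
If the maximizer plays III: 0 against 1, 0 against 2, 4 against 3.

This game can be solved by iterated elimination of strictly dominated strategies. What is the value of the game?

Column 3 is strictly dominated by 1 for the minimizer (3<7, -5<1, 0<4); eliminate 3.
Row III is strictly dominated by row I (3>0, 5>0); eliminate III.
Row II is strictly dominated by row I (3>-5, 5>-1); eliminate II.
Column 2 is strictly dominated by 1 for the minimizer (3<5); eliminate 2.
Only (I, 1) remains, with payoff 3.

3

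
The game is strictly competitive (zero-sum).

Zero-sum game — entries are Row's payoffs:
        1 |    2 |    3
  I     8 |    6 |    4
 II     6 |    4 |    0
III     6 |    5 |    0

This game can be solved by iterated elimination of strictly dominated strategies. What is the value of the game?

4

Row III is strictly dominated by row I (8>6, 6>5, 4>0); eliminate III.
Row II is strictly dominated by row I (8>6, 6>4, 4>0); eliminate II.
Column 1 is strictly dominated by 2 for Column (6<8); eliminate 1.
Column 2 is strictly dominated by 3 for Column (4<6); eliminate 2.
Only (I, 3) remains, with payoff 4.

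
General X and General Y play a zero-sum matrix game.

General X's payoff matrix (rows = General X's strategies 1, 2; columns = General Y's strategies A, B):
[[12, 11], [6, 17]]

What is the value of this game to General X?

23/2

Row minima are 11 and 6, so General X's maximin is 11; column maxima are 12 and 17, so General Y's minimax is 12. These differ, so the equilibrium is in mixed strategies.
Let General X play 1 with probability p. General Y is indifferent when 12p + 6(1−p) = 11p + 17(1−p), giving p = 11/12.
Let General Y play A with probability q. General X is indifferent when 12q + 11(1−q) = 6q + 17(1−q), giving q = 1/2.
The value is 12·(1/2) + (11)·(1/2) = 23/2.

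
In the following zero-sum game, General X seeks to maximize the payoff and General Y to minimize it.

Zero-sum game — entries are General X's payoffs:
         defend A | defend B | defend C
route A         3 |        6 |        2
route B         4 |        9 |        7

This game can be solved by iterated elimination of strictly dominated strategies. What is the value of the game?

Row route A is strictly dominated by row route B (4>3, 9>6, 7>2); eliminate route A.
Column defend B is strictly dominated by defend A for General Y (4<9); eliminate defend B.
Column defend C is strictly dominated by defend A for General Y (4<7); eliminate defend C.
Only (route B, defend A) remains, with payoff 4.

4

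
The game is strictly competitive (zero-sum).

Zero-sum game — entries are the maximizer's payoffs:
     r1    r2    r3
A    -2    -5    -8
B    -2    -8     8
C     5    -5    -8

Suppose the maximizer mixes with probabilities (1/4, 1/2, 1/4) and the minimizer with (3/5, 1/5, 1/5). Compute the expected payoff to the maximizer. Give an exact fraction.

Against (3/5, 1/5, 1/5), each row's expected payoff is A: -19/5; B: -6/5; C: 2/5.
Taking the (1/4, 1/2, 1/4)-weighted average: (1/4)·(-19/5) + (1/2)·(-6/5) + (1/4)·(2/5) = -29/20.

-29/20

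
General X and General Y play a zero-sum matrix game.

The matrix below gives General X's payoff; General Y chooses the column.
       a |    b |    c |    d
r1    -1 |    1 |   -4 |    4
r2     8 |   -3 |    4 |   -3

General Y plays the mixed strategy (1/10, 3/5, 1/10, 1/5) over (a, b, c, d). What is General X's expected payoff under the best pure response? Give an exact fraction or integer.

r1: (-1)·(1/10) + (1)·(3/5) + (-4)·(1/10) + (4)·(1/5) = 9/10.
r2: (8)·(1/10) + (-3)·(3/5) + (4)·(1/10) + (-3)·(1/5) = -6/5.
The best pure response is r1 with expected payoff 9/10.

9/10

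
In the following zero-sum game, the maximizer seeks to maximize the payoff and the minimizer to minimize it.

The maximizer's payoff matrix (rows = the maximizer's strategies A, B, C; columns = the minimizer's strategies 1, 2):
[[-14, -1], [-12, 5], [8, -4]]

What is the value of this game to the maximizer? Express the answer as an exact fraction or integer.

-8/29

Row A is strictly dominated by row B, so the maximizer never plays it.
The remaining 2×2 game on (B, C) × (1, 2) has no saddle point. Let the maximizer play B with probability p; indifference gives −12p + 8(1−p) = 5p − 4(1−p), so p = 12/29.
Similarly the minimizer's optimal q on 1 is 9/29, and the value is -12·(9/29) + (5)·(20/29) = -8/29.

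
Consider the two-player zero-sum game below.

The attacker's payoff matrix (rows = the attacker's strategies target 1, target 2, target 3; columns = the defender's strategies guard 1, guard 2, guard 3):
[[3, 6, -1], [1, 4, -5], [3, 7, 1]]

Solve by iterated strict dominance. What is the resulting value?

1

Column guard 2 is strictly dominated by guard 1 for the defender (3<6, 1<4, 3<7); eliminate guard 2.
Column guard 1 is strictly dominated by guard 3 for the defender (-1<3, -5<1, 1<3); eliminate guard 1.
Row target 2 is strictly dominated by row target 1 (-1>-5); eliminate target 2.
Row target 1 is strictly dominated by row target 3 (1>-1); eliminate target 1.
Only (target 3, guard 3) remains, with payoff 1.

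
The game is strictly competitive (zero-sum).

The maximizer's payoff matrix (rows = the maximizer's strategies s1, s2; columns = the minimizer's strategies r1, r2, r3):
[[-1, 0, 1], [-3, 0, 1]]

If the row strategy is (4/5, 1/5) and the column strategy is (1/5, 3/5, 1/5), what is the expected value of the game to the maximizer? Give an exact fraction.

Against (1/5, 3/5, 1/5), each row's expected payoff is s1: 0; s2: -2/5.
Taking the (4/5, 1/5)-weighted average: (4/5)·(0) + (1/5)·(-2/5) = -2/25.

-2/25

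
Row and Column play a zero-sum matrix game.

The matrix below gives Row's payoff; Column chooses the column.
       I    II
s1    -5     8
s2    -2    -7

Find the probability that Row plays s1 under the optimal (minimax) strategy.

5/18

Row minima are -5 and -7, so Row's maximin is -5; column maxima are -2 and 8, so Column's minimax is -2. These differ, so the equilibrium is in mixed strategies.
Let Row play s1 with probability p. Column is indifferent when −5p − 2(1−p) = 8p − 7(1−p), giving p = 5/18.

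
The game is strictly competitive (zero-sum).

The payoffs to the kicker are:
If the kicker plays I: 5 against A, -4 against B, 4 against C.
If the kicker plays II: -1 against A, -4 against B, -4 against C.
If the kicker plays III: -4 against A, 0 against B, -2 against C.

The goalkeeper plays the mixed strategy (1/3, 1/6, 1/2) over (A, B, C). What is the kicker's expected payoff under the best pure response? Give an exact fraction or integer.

I: (5)·(1/3) + (-4)·(1/6) + (4)·(1/2) = 3.
II: (-1)·(1/3) + (-4)·(1/6) + (-4)·(1/2) = -3.
III: (-4)·(1/3) + (0)·(1/6) + (-2)·(1/2) = -7/3.
The best pure response is I with expected payoff 3.

3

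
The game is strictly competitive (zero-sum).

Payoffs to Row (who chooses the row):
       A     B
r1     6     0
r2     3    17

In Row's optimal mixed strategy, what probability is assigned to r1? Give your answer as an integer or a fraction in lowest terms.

7/10

Row minima are 0 and 3, so Row's maximin is 3; column maxima are 6 and 17, so Column's minimax is 6. These differ, so the equilibrium is in mixed strategies.
Let Row play r1 with probability p. Column is indifferent when 6p + 3(1−p) = 17(1−p), giving p = 7/10.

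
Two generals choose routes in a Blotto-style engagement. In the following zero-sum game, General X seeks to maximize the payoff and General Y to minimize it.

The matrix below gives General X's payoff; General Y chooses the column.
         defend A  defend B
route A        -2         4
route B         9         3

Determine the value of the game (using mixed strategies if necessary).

Row minima are -2 and 3, so General X's maximin is 3; column maxima are 9 and 4, so General Y's minimax is 4. These differ, so the equilibrium is in mixed strategies.
Let General X play route A with probability p. General Y is indifferent when −2p + 9(1−p) = 4p + 3(1−p), giving p = 1/2.
Let General Y play defend A with probability q. General X is indifferent when −2q + 4(1−q) = 9q + 3(1−q), giving q = 1/12.
The value is -2·(1/12) + (4)·(11/12) = 7/2.

7/2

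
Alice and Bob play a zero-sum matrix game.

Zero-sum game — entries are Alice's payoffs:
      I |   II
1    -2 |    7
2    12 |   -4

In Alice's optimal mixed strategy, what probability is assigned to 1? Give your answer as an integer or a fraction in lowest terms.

Row minima are -2 and -4, so Alice's maximin is -2; column maxima are 12 and 7, so Bob's minimax is 7. These differ, so the equilibrium is in mixed strategies.
Let Alice play 1 with probability p. Bob is indifferent when −2p + 12(1−p) = 7p − 4(1−p), giving p = 16/25.

16/25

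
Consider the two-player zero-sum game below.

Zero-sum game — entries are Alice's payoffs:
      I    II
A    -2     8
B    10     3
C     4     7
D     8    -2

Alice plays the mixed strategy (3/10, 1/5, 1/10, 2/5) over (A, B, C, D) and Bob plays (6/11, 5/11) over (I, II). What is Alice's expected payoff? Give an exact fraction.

89/22

Against (6/11, 5/11), each row's expected payoff is A: 28/11; B: 75/11; C: 59/11; D: 38/11.
Taking the (3/10, 1/5, 1/10, 2/5)-weighted average: (3/10)·(28/11) + (1/5)·(75/11) + (1/10)·(59/11) + (2/5)·(38/11) = 89/22.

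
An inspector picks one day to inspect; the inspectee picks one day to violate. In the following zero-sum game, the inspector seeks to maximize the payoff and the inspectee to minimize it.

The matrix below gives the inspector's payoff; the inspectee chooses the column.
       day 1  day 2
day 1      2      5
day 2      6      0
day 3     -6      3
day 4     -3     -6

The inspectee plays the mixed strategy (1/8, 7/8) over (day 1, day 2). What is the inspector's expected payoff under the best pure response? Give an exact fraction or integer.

day 1: (2)·(1/8) + (5)·(7/8) = 37/8.
day 2: (6)·(1/8) + (0)·(7/8) = 3/4.
day 3: (-6)·(1/8) + (3)·(7/8) = 15/8.
day 4: (-3)·(1/8) + (-6)·(7/8) = -45/8.
The best pure response is day 1 with expected payoff 37/8.

37/8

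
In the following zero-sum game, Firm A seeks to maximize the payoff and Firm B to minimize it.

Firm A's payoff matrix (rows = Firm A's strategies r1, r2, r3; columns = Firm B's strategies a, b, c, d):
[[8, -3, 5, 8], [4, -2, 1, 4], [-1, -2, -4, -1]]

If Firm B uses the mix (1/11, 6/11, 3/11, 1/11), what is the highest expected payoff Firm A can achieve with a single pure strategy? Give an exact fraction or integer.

13/11

r1: (8)·(1/11) + (-3)·(6/11) + (5)·(3/11) + (8)·(1/11) = 13/11.
r2: (4)·(1/11) + (-2)·(6/11) + (1)·(3/11) + (4)·(1/11) = -1/11.
r3: (-1)·(1/11) + (-2)·(6/11) + (-4)·(3/11) + (-1)·(1/11) = -26/11.
The best pure response is r1 with expected payoff 13/11.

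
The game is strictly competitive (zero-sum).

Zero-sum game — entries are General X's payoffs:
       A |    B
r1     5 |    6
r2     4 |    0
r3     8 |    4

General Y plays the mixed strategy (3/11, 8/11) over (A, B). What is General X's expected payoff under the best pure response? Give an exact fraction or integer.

63/11

r1: (5)·(3/11) + (6)·(8/11) = 63/11.
r2: (4)·(3/11) + (0)·(8/11) = 12/11.
r3: (8)·(3/11) + (4)·(8/11) = 56/11.
The best pure response is r1 with expected payoff 63/11.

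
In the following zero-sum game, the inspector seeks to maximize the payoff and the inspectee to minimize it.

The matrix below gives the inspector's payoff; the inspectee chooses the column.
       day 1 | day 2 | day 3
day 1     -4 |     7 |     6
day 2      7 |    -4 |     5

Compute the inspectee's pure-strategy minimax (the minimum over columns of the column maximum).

6

The worst case (largest entry) in each column is day 1: 7, day 2: 7, day 3: 6.
The best (smallest) of these is 6.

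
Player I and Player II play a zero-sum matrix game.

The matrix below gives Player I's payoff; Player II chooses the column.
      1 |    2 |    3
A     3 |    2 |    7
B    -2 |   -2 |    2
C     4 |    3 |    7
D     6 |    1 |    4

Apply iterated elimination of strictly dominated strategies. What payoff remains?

Row B is strictly dominated by row A (3>-2, 2>-2, 7>2); eliminate B.
Column 1 is strictly dominated by 2 for Player II (2<3, 3<4, 1<6); eliminate 1.
Column 3 is strictly dominated by 2 for Player II (2<7, 3<7, 1<4); eliminate 3.
Row A is strictly dominated by row C (3>2); eliminate A.
Row D is strictly dominated by row C (3>1); eliminate D.
Only (C, 2) remains, with payoff 3.

3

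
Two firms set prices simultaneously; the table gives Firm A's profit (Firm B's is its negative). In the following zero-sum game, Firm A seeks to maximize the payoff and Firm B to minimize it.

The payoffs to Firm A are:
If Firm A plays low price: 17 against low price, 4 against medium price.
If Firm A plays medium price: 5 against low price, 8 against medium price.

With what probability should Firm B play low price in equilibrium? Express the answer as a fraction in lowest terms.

1/4

Row minima are 4 and 5, so Firm A's maximin is 5; column maxima are 17 and 8, so Firm B's minimax is 8. These differ, so the equilibrium is in mixed strategies.
Let Firm B play low price with probability q. Firm A is indifferent when 17q + 4(1−q) = 5q + 8(1−q), giving q = 1/4.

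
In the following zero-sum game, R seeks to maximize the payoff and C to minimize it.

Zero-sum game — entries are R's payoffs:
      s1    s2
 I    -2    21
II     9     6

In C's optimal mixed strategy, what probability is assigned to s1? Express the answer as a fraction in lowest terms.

Row minima are -2 and 6, so R's maximin is 6; column maxima are 9 and 21, so C's minimax is 9. These differ, so the equilibrium is in mixed strategies.
Let C play s1 with probability q. R is indifferent when −2q + 21(1−q) = 9q + 6(1−q), giving q = 15/26.

15/26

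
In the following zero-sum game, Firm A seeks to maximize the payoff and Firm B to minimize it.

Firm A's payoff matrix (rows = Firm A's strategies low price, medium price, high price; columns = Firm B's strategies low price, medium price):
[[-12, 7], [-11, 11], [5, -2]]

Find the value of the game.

33/29

Row low price is strictly dominated by row medium price, so Firm A never plays it.
The remaining 2×2 game on (medium price, high price) × (low price, medium price) has no saddle point. Let Firm A play medium price with probability p; indifference gives −11p + 5(1−p) = 11p − 2(1−p), so p = 7/29.
Similarly Firm B's optimal q on low price is 13/29, and the value is -11·(13/29) + (11)·(16/29) = 33/29.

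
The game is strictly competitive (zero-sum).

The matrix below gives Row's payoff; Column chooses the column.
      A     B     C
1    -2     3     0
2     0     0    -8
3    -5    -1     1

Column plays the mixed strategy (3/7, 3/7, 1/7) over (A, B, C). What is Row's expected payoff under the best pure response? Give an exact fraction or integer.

1: (-2)·(3/7) + (3)·(3/7) + (0)·(1/7) = 3/7.
2: (0)·(3/7) + (0)·(3/7) + (-8)·(1/7) = -8/7.
3: (-5)·(3/7) + (-1)·(3/7) + (1)·(1/7) = -17/7.
The best pure response is 1 with expected payoff 3/7.

3/7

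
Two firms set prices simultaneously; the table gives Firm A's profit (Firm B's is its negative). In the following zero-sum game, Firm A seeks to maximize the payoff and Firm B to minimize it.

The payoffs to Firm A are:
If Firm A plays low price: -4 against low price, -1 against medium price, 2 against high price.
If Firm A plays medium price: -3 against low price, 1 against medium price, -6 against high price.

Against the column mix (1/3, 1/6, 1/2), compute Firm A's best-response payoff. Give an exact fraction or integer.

low price: (-4)·(1/3) + (-1)·(1/6) + (2)·(1/2) = -1/2.
medium price: (-3)·(1/3) + (1)·(1/6) + (-6)·(1/2) = -23/6.
The best pure response is low price with expected payoff -1/2.

-1/2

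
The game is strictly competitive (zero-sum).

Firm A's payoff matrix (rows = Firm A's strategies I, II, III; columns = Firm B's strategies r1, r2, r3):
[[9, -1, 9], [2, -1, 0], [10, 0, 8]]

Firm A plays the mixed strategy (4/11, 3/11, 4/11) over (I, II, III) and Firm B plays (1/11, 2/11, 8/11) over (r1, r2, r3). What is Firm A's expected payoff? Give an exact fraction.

612/121

Against (1/11, 2/11, 8/11), each row's expected payoff is I: 79/11; II: 0; III: 74/11.
Taking the (4/11, 3/11, 4/11)-weighted average: (4/11)·(79/11) + (3/11)·(0) + (4/11)·(74/11) = 612/121.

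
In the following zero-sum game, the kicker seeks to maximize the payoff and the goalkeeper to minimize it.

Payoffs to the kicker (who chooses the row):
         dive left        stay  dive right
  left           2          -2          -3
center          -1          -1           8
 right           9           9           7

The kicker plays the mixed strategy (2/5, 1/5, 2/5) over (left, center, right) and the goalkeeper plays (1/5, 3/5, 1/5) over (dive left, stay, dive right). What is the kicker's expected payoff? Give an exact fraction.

Against (1/5, 3/5, 1/5), each row's expected payoff is left: -7/5; center: 4/5; right: 43/5.
Taking the (2/5, 1/5, 2/5)-weighted average: (2/5)·(-7/5) + (1/5)·(4/5) + (2/5)·(43/5) = 76/25.

76/25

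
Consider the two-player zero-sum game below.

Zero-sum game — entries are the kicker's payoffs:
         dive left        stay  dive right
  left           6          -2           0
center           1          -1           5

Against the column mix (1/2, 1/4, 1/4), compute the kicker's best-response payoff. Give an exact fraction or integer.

5/2

left: (6)·(1/2) + (-2)·(1/4) + (0)·(1/4) = 5/2.
center: (1)·(1/2) + (-1)·(1/4) + (5)·(1/4) = 3/2.
The best pure response is left with expected payoff 5/2.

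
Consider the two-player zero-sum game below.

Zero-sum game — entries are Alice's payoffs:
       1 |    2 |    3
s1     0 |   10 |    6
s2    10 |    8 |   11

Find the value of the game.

Column 3 is strictly dominated by 1 for Bob (it gives Alice more in every row).
The remaining 2×2 game on (s1, s2) × (1, 2) has no saddle point. Let Alice play s1 with probability p; indifference gives 10(1−p) = 10p + 8(1−p), so p = 1/6.
Similarly Bob's optimal q on 1 is 1/6, and the value is 0·(1/6) + (10)·(5/6) = 25/3.

25/3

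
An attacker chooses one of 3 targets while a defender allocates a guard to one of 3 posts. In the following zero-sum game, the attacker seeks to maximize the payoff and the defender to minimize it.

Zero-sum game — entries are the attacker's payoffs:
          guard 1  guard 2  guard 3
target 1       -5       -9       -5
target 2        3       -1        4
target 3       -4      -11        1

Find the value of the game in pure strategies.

-1

Row minima: -9, -1, -11 → the attacker's maximin is -1.
Column maxima: 3, -1, 4 → the defender's minimax is -1.
They coincide at (target 2, guard 2), so the value is -1.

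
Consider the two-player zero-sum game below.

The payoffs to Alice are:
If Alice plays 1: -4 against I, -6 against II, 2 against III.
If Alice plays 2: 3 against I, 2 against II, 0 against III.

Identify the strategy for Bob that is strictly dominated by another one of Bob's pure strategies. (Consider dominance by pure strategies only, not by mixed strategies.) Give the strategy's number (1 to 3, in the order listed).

1

Bob prefers columns that give Alice less. Compare I with II: -6 < -4, 2 < 3.
So II strictly dominates I for Bob; I is strictly dominated.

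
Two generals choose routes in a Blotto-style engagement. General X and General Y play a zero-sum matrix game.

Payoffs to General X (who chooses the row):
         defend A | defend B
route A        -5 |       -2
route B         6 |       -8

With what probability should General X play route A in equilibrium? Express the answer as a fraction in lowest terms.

Row minima are -5 and -8, so General X's maximin is -5; column maxima are 6 and -2, so General Y's minimax is -2. These differ, so the equilibrium is in mixed strategies.
Let General X play route A with probability p. General Y is indifferent when −5p + 6(1−p) = −2p − 8(1−p), giving p = 14/17.

14/17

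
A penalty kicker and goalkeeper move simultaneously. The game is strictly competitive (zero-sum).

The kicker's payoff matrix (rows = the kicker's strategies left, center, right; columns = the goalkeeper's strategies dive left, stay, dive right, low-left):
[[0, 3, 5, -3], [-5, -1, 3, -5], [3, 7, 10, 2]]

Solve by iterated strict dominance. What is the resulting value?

Column dive right is strictly dominated by dive left for the goalkeeper (0<5, -5<3, 3<10); eliminate dive right.
Row center is strictly dominated by row left (0>-5, 3>-1, -3>-5); eliminate center.
Column dive left is strictly dominated by low-left for the goalkeeper (-3<0, 2<3); eliminate dive left.
Column stay is strictly dominated by low-left for the goalkeeper (-3<3, 2<7); eliminate stay.
Row left is strictly dominated by row right (2>-3); eliminate left.
Only (right, low-left) remains, with payoff 2.

2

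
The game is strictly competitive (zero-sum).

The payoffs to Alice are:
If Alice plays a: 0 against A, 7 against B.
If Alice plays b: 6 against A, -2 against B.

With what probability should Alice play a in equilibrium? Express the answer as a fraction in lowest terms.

8/15

Row minima are 0 and -2, so Alice's maximin is 0; column maxima are 6 and 7, so Bob's minimax is 6. These differ, so the equilibrium is in mixed strategies.
Let Alice play a with probability p. Bob is indifferent when 6(1−p) = 7p − 2(1−p), giving p = 8/15.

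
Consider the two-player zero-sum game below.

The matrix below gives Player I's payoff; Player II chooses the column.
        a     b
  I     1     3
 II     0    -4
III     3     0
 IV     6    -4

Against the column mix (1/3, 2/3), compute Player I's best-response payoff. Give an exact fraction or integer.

I: (1)·(1/3) + (3)·(2/3) = 7/3.
II: (0)·(1/3) + (-4)·(2/3) = -8/3.
III: (3)·(1/3) + (0)·(2/3) = 1.
IV: (6)·(1/3) + (-4)·(2/3) = -2/3.
The best pure response is I with expected payoff 7/3.

7/3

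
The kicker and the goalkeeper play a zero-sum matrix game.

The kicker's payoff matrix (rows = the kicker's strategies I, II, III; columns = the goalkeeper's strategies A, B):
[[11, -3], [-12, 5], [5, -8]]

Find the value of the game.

19/31

Row III is strictly dominated by row I, so the kicker never plays it.
The remaining 2×2 game on (I, II) × (A, B) has no saddle point. Let the kicker play I with probability p; indifference gives 11p − 12(1−p) = −3p + 5(1−p), so p = 17/31.
Similarly the goalkeeper's optimal q on A is 8/31, and the value is 11·(8/31) + (-3)·(23/31) = 19/31.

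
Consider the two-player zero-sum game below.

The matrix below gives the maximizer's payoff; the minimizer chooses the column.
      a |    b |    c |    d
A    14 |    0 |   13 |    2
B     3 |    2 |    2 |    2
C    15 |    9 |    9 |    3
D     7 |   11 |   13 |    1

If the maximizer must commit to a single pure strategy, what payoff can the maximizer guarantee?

3

The worst-case payoff for each row is A: 0, B: 2, C: 3, D: 1.
The best of these is 3.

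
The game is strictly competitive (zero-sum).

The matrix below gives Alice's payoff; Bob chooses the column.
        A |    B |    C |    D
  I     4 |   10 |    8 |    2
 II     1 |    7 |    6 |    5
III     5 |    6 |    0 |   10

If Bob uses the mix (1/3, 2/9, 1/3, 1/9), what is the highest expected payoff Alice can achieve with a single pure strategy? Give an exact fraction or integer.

I: (4)·(1/3) + (10)·(2/9) + (8)·(1/3) + (2)·(1/9) = 58/9.
II: (1)·(1/3) + (7)·(2/9) + (6)·(1/3) + (5)·(1/9) = 40/9.
III: (5)·(1/3) + (6)·(2/9) + (0)·(1/3) + (10)·(1/9) = 37/9.
The best pure response is I with expected payoff 58/9.

58/9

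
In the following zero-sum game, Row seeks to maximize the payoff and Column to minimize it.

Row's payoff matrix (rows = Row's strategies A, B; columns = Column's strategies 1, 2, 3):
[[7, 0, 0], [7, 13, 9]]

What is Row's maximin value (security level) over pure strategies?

The worst-case payoff for each row is A: 0, B: 7.
The best of these is 7.

7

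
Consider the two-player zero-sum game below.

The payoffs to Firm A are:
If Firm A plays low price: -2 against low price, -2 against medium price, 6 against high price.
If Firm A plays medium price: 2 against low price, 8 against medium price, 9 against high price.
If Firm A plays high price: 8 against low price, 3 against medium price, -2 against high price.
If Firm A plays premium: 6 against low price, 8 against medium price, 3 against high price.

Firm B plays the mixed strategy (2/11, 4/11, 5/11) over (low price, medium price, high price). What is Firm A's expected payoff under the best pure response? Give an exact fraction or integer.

low price: (-2)·(2/11) + (-2)·(4/11) + (6)·(5/11) = 18/11.
medium price: (2)·(2/11) + (8)·(4/11) + (9)·(5/11) = 81/11.
high price: (8)·(2/11) + (3)·(4/11) + (-2)·(5/11) = 18/11.
premium: (6)·(2/11) + (8)·(4/11) + (3)·(5/11) = 59/11.
The best pure response is medium price with expected payoff 81/11.

81/11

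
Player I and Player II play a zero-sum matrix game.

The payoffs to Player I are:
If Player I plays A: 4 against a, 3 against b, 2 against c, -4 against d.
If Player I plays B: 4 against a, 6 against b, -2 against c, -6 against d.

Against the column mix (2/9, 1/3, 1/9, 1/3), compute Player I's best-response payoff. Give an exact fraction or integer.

7/9

A: (4)·(2/9) + (3)·(1/3) + (2)·(1/9) + (-4)·(1/3) = 7/9.
B: (4)·(2/9) + (6)·(1/3) + (-2)·(1/9) + (-6)·(1/3) = 2/3.
The best pure response is A with expected payoff 7/9.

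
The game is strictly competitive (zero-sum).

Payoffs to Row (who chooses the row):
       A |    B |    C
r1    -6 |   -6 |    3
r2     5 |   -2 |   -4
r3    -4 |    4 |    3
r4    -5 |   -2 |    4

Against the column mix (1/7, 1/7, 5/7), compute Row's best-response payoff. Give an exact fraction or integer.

15/7

r1: (-6)·(1/7) + (-6)·(1/7) + (3)·(5/7) = 3/7.
r2: (5)·(1/7) + (-2)·(1/7) + (-4)·(5/7) = -17/7.
r3: (-4)·(1/7) + (4)·(1/7) + (3)·(5/7) = 15/7.
r4: (-5)·(1/7) + (-2)·(1/7) + (4)·(5/7) = 13/7.
The best pure response is r3 with expected payoff 15/7.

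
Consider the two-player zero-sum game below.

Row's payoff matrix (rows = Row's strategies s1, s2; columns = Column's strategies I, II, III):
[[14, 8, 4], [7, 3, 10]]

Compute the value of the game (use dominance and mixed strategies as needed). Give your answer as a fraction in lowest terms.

68/11

Column I is strictly dominated by II for Column (it gives Row more in every row).
The remaining 2×2 game on (s1, s2) × (II, III) has no saddle point. Let Row play s1 with probability p; indifference gives 8p + 3(1−p) = 4p + 10(1−p), so p = 7/11.
Similarly Column's optimal q on II is 6/11, and the value is 8·(6/11) + (4)·(5/11) = 68/11.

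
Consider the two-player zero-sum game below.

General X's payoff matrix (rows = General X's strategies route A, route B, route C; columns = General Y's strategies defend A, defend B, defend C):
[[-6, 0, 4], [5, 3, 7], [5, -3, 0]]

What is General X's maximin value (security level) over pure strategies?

The worst-case payoff for each row is route A: -6, route B: 3, route C: -3.
The best of these is 3.

3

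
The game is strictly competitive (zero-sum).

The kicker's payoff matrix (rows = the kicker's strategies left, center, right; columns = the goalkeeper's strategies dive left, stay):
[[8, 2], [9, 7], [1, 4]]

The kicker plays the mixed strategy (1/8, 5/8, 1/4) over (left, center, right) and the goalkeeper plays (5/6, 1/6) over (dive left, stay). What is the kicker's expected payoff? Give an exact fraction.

20/3

Against (5/6, 1/6), each row's expected payoff is left: 7; center: 26/3; right: 3/2.
Taking the (1/8, 5/8, 1/4)-weighted average: (1/8)·(7) + (5/8)·(26/3) + (1/4)·(3/2) = 20/3.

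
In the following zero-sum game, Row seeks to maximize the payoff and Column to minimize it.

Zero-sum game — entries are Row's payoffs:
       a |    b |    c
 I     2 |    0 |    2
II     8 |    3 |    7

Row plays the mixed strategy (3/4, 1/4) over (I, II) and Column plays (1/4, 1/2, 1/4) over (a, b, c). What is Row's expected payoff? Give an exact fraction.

Against (1/4, 1/2, 1/4), each row's expected payoff is I: 1; II: 21/4.
Taking the (3/4, 1/4)-weighted average: (3/4)·(1) + (1/4)·(21/4) = 33/16.

33/16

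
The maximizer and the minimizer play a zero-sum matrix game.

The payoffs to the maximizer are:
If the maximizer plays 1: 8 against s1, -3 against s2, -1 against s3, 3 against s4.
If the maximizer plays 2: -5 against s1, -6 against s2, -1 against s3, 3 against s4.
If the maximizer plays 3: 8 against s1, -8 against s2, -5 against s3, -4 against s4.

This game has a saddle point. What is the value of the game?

-3

Row minima: -3, -6, -8 → the maximizer's maximin is -3.
Column maxima: 8, -3, -1, 3 → the minimizer's minimax is -3.
They coincide at (1, s2), so the value is -3.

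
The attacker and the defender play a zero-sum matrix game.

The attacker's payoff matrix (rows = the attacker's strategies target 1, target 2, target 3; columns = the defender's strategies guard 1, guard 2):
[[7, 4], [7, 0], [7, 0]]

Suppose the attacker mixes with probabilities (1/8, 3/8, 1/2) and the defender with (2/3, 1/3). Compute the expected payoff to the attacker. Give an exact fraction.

29/6

Against (2/3, 1/3), each row's expected payoff is target 1: 6; target 2: 14/3; target 3: 14/3.
Taking the (1/8, 3/8, 1/2)-weighted average: (1/8)·(6) + (3/8)·(14/3) + (1/2)·(14/3) = 29/6.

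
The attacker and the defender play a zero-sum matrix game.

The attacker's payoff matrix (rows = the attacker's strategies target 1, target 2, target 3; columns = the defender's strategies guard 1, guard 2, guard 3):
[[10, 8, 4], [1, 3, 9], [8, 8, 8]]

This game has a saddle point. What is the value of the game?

8

Row minima: 4, 1, 8 → the attacker's maximin is 8.
Column maxima: 10, 8, 9 → the defender's minimax is 8.
They coincide at (target 3, guard 2), so the value is 8.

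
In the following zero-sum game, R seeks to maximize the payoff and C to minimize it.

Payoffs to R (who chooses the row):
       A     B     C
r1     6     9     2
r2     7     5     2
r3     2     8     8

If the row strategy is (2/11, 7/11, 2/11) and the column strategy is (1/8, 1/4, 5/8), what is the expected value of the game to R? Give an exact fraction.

Against (1/8, 1/4, 5/8), each row's expected payoff is r1: 17/4; r2: 27/8; r3: 29/4.
Taking the (2/11, 7/11, 2/11)-weighted average: (2/11)·(17/4) + (7/11)·(27/8) + (2/11)·(29/4) = 373/88.

373/88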